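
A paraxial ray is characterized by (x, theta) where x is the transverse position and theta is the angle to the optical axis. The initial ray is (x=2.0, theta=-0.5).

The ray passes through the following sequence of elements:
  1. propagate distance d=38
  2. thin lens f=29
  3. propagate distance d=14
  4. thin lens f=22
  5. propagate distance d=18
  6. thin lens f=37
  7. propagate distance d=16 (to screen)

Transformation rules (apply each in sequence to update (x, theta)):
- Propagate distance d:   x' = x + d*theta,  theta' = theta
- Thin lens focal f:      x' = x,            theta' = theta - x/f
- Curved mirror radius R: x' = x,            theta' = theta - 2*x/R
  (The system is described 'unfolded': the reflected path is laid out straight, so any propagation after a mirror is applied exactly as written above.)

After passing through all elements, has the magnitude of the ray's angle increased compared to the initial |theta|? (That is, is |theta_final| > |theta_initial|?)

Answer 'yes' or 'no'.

Answer: yes

Derivation:
Initial: x=2.0000 theta=-0.5000
After 1 (propagate distance d=38): x=-17.0000 theta=-0.5000
After 2 (thin lens f=29): x=-17.0000 theta=5/58 (≈0.0862)
After 3 (propagate distance d=14): x=-458/29 (≈-15.7931) theta=5/58 (≈0.0862)
After 4 (thin lens f=22): x=-458/29 (≈-15.7931) theta=513/638 (≈0.8041)
After 5 (propagate distance d=18): x=-421/319 (≈-1.3197) theta=513/638 (≈0.8041)
After 6 (thin lens f=37): x=-421/319 (≈-1.3197) theta=19823/23606 (≈0.8397)
After 7 (propagate distance d=16 (to screen)): x=143007/11803 (≈12.1162) theta=19823/23606 (≈0.8397)
|theta_initial|=0.5000 |theta_final|=19823/23606 (≈0.8397) -> increased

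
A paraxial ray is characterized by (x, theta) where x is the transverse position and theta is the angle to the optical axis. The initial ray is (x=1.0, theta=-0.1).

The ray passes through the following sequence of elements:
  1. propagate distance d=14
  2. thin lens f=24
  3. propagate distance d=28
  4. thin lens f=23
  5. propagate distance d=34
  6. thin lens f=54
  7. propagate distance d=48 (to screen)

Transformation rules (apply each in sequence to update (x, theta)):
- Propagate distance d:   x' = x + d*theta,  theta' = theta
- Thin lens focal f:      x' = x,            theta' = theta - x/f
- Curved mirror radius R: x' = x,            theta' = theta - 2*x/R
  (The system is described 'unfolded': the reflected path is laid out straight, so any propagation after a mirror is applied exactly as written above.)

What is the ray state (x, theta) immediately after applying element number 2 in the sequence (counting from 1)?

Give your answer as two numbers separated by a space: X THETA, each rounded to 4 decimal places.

Initial: x=1.0000 theta=-0.1000
After 1 (propagate distance d=14): x=-0.4000 theta=-0.1000
After 2 (thin lens f=24): x=-0.4000 theta=-1/12 (≈-0.0833)
Rounded to 4 decimal places: x = -0.4000, theta = -0.0833

Answer: -0.4000 -0.0833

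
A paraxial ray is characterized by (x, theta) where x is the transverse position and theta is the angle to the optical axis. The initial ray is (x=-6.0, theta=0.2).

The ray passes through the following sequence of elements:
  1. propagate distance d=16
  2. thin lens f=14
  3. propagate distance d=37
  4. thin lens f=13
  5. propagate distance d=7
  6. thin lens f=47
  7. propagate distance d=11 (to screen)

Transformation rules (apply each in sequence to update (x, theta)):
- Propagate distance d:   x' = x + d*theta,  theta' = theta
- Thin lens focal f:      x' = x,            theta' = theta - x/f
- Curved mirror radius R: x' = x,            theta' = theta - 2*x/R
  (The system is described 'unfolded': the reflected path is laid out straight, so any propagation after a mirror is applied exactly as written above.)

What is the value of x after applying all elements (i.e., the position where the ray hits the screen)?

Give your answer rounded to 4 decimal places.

Answer: 0.6331

Derivation:
Initial: x=-6.0000 theta=0.2000
After 1 (propagate distance d=16): x=-2.8000 theta=0.2000
After 2 (thin lens f=14): x=-2.8000 theta=0.4000
After 3 (propagate distance d=37): x=12.0000 theta=0.4000
After 4 (thin lens f=13): x=12.0000 theta=-34/65 (≈-0.5231)
After 5 (propagate distance d=7): x=542/65 (≈8.3385) theta=-34/65 (≈-0.5231)
After 6 (thin lens f=47): x=542/65 (≈8.3385) theta=-428/611 (≈-0.7005)
After 7 (propagate distance d=11 (to screen)): x=1934/3055 (≈0.6331) theta=-428/611 (≈-0.7005)
Rounded to 4 decimal places: x = 0.6331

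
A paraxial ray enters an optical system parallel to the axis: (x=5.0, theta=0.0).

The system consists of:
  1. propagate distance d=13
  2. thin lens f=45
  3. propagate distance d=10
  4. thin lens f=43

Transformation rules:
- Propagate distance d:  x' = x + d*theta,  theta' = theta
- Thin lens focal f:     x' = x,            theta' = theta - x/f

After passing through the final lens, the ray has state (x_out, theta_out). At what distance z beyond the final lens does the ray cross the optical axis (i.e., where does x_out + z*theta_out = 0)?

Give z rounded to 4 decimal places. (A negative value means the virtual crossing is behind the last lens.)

Answer: 19.2949

Derivation:
Initial: x=5.0000 theta=0.0000
After 1 (propagate distance d=13): x=5.0000 theta=0.0000
After 2 (thin lens f=45): x=5.0000 theta=-1/9 (≈-0.1111)
After 3 (propagate distance d=10): x=35/9 (≈3.8889) theta=-1/9 (≈-0.1111)
After 4 (thin lens f=43): x=35/9 (≈3.8889) theta=-26/129 (≈-0.2016)
z_focus = -x_out/theta_out = -(35/9)/(-26/129) = 1505/78 ≈ 19.2949
Rounded to 4 decimal places: z = 19.2949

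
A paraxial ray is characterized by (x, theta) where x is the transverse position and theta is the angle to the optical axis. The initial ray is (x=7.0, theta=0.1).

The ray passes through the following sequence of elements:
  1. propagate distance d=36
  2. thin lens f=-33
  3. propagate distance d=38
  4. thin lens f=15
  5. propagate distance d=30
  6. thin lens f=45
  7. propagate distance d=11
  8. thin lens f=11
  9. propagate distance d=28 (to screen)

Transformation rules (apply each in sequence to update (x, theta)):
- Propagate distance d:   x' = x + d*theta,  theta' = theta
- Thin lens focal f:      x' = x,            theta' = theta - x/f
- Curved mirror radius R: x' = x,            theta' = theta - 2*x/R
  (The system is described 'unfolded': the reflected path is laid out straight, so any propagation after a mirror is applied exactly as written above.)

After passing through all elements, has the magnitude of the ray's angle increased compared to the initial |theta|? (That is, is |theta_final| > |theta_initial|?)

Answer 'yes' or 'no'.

Initial: x=7.0000 theta=0.1000
After 1 (propagate distance d=36): x=10.6000 theta=0.1000
After 2 (thin lens f=-33): x=10.6000 theta=139/330 (≈0.4212)
After 3 (propagate distance d=38): x=878/33 (≈26.6061) theta=139/330 (≈0.4212)
After 4 (thin lens f=15): x=878/33 (≈26.6061) theta=-1339/990 (≈-1.3525)
After 5 (propagate distance d=30): x=-461/33 (≈-13.9697) theta=-1339/990 (≈-1.3525)
After 6 (thin lens f=45): x=-461/33 (≈-13.9697) theta=-619/594 (≈-1.0421)
After 7 (propagate distance d=11): x=-15107/594 (≈-25.4327) theta=-619/594 (≈-1.0421)
After 8 (thin lens f=11): x=-15107/594 (≈-25.4327) theta=461/363 (≈1.2700)
After 9 (propagate distance d=28 (to screen)): x=66167/6534 (≈10.1266) theta=461/363 (≈1.2700)
|theta_initial|=0.1000 |theta_final|=461/363 (≈1.2700) -> increased

Answer: yes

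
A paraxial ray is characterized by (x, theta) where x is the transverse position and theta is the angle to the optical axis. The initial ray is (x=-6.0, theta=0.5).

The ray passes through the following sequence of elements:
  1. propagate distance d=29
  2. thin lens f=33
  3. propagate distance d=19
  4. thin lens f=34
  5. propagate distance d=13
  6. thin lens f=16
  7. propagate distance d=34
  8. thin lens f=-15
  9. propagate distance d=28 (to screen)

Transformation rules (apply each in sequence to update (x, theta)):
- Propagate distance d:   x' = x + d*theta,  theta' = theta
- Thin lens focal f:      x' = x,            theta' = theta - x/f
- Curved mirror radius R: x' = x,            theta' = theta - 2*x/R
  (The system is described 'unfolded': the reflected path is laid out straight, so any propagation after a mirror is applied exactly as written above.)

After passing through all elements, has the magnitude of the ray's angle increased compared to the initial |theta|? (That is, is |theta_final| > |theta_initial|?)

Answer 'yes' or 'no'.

Answer: yes

Derivation:
Initial: x=-6.0000 theta=0.5000
After 1 (propagate distance d=29): x=8.5000 theta=0.5000
After 2 (thin lens f=33): x=8.5000 theta=8/33 (≈0.2424)
After 3 (propagate distance d=19): x=865/66 (≈13.1061) theta=8/33 (≈0.2424)
After 4 (thin lens f=34): x=865/66 (≈13.1061) theta=-107/748 (≈-0.1430)
After 5 (propagate distance d=13): x=25237/2244 (≈11.2464) theta=-107/748 (≈-0.1430)
After 6 (thin lens f=16): x=25237/2244 (≈11.2464) theta=-30373/35904 (≈-0.8460)
After 7 (propagate distance d=34): x=-104815/5984 (≈-17.5159) theta=-30373/35904 (≈-0.8460)
After 8 (thin lens f=-15): x=-104815/5984 (≈-17.5159) theta=-72299/35904 (≈-2.0137)
After 9 (propagate distance d=28 (to screen)): x=-1326631/17952 (≈-73.8988) theta=-72299/35904 (≈-2.0137)
|theta_initial|=0.5000 |theta_final|=72299/35904 (≈2.0137) -> increased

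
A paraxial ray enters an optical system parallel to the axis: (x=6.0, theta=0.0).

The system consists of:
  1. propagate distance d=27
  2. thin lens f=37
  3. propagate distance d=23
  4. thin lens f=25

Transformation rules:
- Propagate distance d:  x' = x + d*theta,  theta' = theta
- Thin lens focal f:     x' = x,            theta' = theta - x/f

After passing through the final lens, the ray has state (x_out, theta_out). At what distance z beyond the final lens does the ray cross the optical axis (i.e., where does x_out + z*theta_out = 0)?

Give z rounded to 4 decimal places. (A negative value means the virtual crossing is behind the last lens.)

Initial: x=6.0000 theta=0.0000
After 1 (propagate distance d=27): x=6.0000 theta=0.0000
After 2 (thin lens f=37): x=6.0000 theta=-6/37 (≈-0.1622)
After 3 (propagate distance d=23): x=84/37 (≈2.2703) theta=-6/37 (≈-0.1622)
After 4 (thin lens f=25): x=84/37 (≈2.2703) theta=-234/925 (≈-0.2530)
z_focus = -x_out/theta_out = -(84/37)/(-234/925) = 350/39 ≈ 8.9744
Rounded to 4 decimal places: z = 8.9744

Answer: 8.9744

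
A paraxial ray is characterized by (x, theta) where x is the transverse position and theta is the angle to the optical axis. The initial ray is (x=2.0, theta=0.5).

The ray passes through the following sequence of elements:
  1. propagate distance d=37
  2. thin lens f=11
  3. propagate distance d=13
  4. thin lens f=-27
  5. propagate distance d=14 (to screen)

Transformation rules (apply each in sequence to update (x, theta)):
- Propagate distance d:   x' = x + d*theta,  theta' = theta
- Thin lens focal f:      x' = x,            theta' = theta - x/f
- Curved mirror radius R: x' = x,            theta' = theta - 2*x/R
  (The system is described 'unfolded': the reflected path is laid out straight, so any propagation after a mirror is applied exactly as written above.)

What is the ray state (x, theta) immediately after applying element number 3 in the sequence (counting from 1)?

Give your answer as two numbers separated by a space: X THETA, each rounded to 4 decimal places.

Initial: x=2.0000 theta=0.5000
After 1 (propagate distance d=37): x=20.5000 theta=0.5000
After 2 (thin lens f=11): x=20.5000 theta=-15/11 (≈-1.3636)
After 3 (propagate distance d=13): x=61/22 (≈2.7727) theta=-15/11 (≈-1.3636)
Rounded to 4 decimal places: x = 2.7727, theta = -1.3636

Answer: 2.7727 -1.3636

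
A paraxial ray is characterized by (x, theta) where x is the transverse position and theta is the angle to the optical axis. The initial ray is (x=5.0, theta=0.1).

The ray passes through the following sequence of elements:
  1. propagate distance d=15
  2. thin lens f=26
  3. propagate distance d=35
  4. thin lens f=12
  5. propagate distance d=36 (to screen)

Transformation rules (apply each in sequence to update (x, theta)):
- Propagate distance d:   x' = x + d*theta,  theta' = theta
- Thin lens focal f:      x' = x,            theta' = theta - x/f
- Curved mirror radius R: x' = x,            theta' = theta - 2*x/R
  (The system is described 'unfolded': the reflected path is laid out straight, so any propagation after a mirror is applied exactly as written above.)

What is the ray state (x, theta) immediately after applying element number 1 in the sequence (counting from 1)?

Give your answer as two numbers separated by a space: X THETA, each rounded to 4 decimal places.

Initial: x=5.0000 theta=0.1000
After 1 (propagate distance d=15): x=6.5000 theta=0.1000
Rounded to 4 decimal places: x = 6.5000, theta = 0.1000

Answer: 6.5000 0.1000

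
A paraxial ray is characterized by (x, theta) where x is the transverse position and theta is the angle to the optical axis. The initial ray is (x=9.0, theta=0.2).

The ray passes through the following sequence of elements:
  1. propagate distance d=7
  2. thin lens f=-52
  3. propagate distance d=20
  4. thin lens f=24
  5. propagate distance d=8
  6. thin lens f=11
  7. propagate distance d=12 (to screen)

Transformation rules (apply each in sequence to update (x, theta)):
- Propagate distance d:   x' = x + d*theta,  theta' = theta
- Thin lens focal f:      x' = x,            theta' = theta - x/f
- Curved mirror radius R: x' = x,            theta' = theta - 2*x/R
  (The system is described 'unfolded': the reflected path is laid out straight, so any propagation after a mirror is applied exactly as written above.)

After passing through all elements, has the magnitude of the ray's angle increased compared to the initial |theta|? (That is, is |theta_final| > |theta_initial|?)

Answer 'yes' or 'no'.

Initial: x=9.0000 theta=0.2000
After 1 (propagate distance d=7): x=10.4000 theta=0.2000
After 2 (thin lens f=-52): x=10.4000 theta=0.4000
After 3 (propagate distance d=20): x=18.4000 theta=0.4000
After 4 (thin lens f=24): x=18.4000 theta=-11/30 (≈-0.3667)
After 5 (propagate distance d=8): x=232/15 (≈15.4667) theta=-11/30 (≈-0.3667)
After 6 (thin lens f=11): x=232/15 (≈15.4667) theta=-39/22 (≈-1.7727)
After 7 (propagate distance d=12 (to screen)): x=-958/165 (≈-5.8061) theta=-39/22 (≈-1.7727)
|theta_initial|=0.2000 |theta_final|=39/22 (≈1.7727) -> increased

Answer: yes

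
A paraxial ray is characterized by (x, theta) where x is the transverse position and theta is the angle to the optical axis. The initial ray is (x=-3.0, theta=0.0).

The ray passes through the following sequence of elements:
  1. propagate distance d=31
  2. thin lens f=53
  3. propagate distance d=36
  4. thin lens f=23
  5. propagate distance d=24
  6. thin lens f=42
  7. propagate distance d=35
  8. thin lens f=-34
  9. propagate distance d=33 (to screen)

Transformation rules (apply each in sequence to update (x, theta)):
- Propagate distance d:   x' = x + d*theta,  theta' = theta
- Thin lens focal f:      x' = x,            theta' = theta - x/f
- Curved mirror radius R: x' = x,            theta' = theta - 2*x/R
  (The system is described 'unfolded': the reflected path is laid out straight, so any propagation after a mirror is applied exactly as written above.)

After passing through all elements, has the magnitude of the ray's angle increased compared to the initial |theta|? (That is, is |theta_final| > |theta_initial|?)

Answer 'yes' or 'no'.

Initial: x=-3.0000 theta=0.0000
After 1 (propagate distance d=31): x=-3.0000 theta=0.0000
After 2 (thin lens f=53): x=-3.0000 theta=3/53 (≈0.0566)
After 3 (propagate distance d=36): x=-51/53 (≈-0.9623) theta=3/53 (≈0.0566)
After 4 (thin lens f=23): x=-51/53 (≈-0.9623) theta=120/1219 (≈0.0984)
After 5 (propagate distance d=24): x=1707/1219 (≈1.4003) theta=120/1219 (≈0.0984)
After 6 (thin lens f=42): x=1707/1219 (≈1.4003) theta=1111/17066 (≈0.0651)
After 7 (propagate distance d=35): x=8969/2438 (≈3.6788) theta=1111/17066 (≈0.0651)
After 8 (thin lens f=-34): x=8969/2438 (≈3.6788) theta=100557/580244 (≈0.1733)
After 9 (propagate distance d=33 (to screen)): x=5453003/580244 (≈9.3978) theta=100557/580244 (≈0.1733)
|theta_initial|=0.0000 |theta_final|=100557/580244 (≈0.1733) -> increased

Answer: yes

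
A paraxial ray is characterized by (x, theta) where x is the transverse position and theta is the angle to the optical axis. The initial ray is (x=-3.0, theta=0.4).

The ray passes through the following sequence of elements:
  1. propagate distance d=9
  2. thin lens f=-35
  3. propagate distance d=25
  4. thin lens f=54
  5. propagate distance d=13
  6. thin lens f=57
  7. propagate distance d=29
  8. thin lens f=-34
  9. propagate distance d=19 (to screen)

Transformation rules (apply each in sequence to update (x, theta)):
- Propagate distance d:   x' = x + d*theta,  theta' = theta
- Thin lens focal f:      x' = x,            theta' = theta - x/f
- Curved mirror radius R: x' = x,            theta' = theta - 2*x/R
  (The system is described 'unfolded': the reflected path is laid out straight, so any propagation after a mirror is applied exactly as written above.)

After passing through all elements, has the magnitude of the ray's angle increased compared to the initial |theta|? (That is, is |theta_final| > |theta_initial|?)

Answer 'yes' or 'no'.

Initial: x=-3.0000 theta=0.4000
After 1 (propagate distance d=9): x=0.6000 theta=0.4000
After 2 (thin lens f=-35): x=0.6000 theta=73/175 (≈0.4171)
After 3 (propagate distance d=25): x=386/35 (≈11.0286) theta=73/175 (≈0.4171)
After 4 (thin lens f=54): x=386/35 (≈11.0286) theta=1006/4725 (≈0.2129)
After 5 (propagate distance d=13): x=65188/4725 (≈13.7964) theta=1006/4725 (≈0.2129)
After 6 (thin lens f=57): x=65188/4725 (≈13.7964) theta=-7846/269325 (≈-0.0291)
After 7 (propagate distance d=29): x=3488182/269325 (≈12.9516) theta=-7846/269325 (≈-0.0291)
After 8 (thin lens f=-34): x=3488182/269325 (≈12.9516) theta=536903/1526175 (≈0.3518)
After 9 (propagate distance d=19 (to screen)): x=17980513/915705 (≈19.6357) theta=536903/1526175 (≈0.3518)
|theta_initial|=0.4000 |theta_final|=536903/1526175 (≈0.3518) -> not increased

Answer: no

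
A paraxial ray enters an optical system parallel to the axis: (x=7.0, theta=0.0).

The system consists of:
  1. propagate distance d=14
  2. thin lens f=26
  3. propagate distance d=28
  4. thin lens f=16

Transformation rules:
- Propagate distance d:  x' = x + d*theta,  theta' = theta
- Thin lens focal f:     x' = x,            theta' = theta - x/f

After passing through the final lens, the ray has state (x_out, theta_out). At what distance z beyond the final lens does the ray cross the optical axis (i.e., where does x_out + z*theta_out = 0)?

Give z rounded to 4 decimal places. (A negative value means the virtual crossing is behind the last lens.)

Answer: -2.2857

Derivation:
Initial: x=7.0000 theta=0.0000
After 1 (propagate distance d=14): x=7.0000 theta=0.0000
After 2 (thin lens f=26): x=7.0000 theta=-7/26 (≈-0.2692)
After 3 (propagate distance d=28): x=-7/13 (≈-0.5385) theta=-7/26 (≈-0.2692)
After 4 (thin lens f=16): x=-7/13 (≈-0.5385) theta=-49/208 (≈-0.2356)
z_focus = -x_out/theta_out = -(-7/13)/(-49/208) = -16/7 ≈ -2.2857
Rounded to 4 decimal places: z = -2.2857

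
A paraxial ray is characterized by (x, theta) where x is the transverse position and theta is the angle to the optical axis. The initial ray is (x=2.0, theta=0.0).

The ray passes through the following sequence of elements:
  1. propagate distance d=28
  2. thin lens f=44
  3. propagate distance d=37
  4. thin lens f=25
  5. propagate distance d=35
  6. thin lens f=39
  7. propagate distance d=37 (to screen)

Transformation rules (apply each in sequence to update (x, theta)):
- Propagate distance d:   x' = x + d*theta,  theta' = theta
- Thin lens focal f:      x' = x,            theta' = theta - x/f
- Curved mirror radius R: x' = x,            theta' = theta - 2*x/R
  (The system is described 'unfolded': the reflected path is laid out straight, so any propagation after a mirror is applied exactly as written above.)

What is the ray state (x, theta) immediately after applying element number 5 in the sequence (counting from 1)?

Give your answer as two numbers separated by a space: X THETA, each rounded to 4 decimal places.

Initial: x=2.0000 theta=0.0000
After 1 (propagate distance d=28): x=2.0000 theta=0.0000
After 2 (thin lens f=44): x=2.0000 theta=-1/22 (≈-0.0455)
After 3 (propagate distance d=37): x=7/22 (≈0.3182) theta=-1/22 (≈-0.0455)
After 4 (thin lens f=25): x=7/22 (≈0.3182) theta=-16/275 (≈-0.0582)
After 5 (propagate distance d=35): x=-189/110 (≈-1.7182) theta=-16/275 (≈-0.0582)
Rounded to 4 decimal places: x = -1.7182, theta = -0.0582

Answer: -1.7182 -0.0582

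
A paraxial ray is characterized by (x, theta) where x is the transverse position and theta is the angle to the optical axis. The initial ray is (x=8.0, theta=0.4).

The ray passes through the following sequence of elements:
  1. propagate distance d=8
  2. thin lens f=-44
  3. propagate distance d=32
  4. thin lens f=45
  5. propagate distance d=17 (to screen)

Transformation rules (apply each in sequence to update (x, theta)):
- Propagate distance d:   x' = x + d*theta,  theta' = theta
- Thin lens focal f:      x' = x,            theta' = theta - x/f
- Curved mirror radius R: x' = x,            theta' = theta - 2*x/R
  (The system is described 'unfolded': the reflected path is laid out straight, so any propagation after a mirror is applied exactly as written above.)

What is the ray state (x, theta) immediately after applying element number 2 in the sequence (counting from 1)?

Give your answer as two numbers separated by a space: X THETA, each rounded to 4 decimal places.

Initial: x=8.0000 theta=0.4000
After 1 (propagate distance d=8): x=11.2000 theta=0.4000
After 2 (thin lens f=-44): x=11.2000 theta=36/55 (≈0.6545)
Rounded to 4 decimal places: x = 11.2000, theta = 0.6545

Answer: 11.2000 0.6545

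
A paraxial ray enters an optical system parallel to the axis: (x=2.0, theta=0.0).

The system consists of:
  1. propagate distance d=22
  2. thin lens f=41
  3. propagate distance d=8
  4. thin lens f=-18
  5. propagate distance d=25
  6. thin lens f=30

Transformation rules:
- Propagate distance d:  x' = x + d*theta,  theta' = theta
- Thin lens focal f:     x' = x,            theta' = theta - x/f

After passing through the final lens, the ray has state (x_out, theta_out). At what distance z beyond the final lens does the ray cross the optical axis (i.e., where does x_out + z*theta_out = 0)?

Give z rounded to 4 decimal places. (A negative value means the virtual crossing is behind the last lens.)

Answer: 56.0116

Derivation:
Initial: x=2.0000 theta=0.0000
After 1 (propagate distance d=22): x=2.0000 theta=0.0000
After 2 (thin lens f=41): x=2.0000 theta=-2/41 (≈-0.0488)
After 3 (propagate distance d=8): x=66/41 (≈1.6098) theta=-2/41 (≈-0.0488)
After 4 (thin lens f=-18): x=66/41 (≈1.6098) theta=5/123 (≈0.0407)
After 5 (propagate distance d=25): x=323/123 (≈2.6260) theta=5/123 (≈0.0407)
After 6 (thin lens f=30): x=323/123 (≈2.6260) theta=-173/3690 (≈-0.0469)
z_focus = -x_out/theta_out = -(323/123)/(-173/3690) = 9690/173 ≈ 56.0116
Rounded to 4 decimal places: z = 56.0116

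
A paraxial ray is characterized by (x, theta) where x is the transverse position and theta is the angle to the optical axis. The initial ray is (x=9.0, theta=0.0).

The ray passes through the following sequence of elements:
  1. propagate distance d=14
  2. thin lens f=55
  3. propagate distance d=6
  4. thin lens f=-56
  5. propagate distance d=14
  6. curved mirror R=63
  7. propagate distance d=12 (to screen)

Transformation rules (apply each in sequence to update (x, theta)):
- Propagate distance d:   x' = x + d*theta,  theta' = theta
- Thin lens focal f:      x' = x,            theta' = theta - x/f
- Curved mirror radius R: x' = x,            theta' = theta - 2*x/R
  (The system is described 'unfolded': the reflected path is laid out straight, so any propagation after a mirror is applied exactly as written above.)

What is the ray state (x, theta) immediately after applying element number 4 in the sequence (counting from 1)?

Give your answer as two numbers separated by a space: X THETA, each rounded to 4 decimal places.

Answer: 8.0182 -0.0205

Derivation:
Initial: x=9.0000 theta=0.0000
After 1 (propagate distance d=14): x=9.0000 theta=0.0000
After 2 (thin lens f=55): x=9.0000 theta=-9/55 (≈-0.1636)
After 3 (propagate distance d=6): x=441/55 (≈8.0182) theta=-9/55 (≈-0.1636)
After 4 (thin lens f=-56): x=441/55 (≈8.0182) theta=-9/440 (≈-0.0205)
Rounded to 4 decimal places: x = 8.0182, theta = -0.0205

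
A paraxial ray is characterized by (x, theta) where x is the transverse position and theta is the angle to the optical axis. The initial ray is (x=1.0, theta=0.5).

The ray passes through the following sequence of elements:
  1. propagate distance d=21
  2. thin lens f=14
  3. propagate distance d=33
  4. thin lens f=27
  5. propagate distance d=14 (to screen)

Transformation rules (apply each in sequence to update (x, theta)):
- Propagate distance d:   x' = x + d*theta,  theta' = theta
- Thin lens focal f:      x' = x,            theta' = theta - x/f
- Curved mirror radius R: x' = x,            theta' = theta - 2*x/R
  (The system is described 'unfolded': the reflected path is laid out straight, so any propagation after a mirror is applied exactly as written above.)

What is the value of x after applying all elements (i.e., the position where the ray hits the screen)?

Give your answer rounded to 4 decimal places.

Answer: -4.0701

Derivation:
Initial: x=1.0000 theta=0.5000
After 1 (propagate distance d=21): x=11.5000 theta=0.5000
After 2 (thin lens f=14): x=11.5000 theta=-9/28 (≈-0.3214)
After 3 (propagate distance d=33): x=25/28 (≈0.8929) theta=-9/28 (≈-0.3214)
After 4 (thin lens f=27): x=25/28 (≈0.8929) theta=-67/189 (≈-0.3545)
After 5 (propagate distance d=14 (to screen)): x=-3077/756 (≈-4.0701) theta=-67/189 (≈-0.3545)
Rounded to 4 decimal places: x = -4.0701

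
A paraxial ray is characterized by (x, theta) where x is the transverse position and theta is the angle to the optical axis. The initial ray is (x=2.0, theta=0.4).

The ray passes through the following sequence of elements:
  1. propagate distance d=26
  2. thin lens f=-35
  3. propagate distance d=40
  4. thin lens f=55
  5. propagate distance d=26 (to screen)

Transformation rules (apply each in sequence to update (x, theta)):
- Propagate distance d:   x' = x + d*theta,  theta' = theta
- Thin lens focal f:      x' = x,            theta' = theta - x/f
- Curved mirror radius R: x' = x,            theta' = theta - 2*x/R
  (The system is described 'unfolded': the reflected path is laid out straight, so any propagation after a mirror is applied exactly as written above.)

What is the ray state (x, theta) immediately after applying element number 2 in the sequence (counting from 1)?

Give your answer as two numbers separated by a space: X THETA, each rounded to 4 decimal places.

Answer: 12.4000 0.7543

Derivation:
Initial: x=2.0000 theta=0.4000
After 1 (propagate distance d=26): x=12.4000 theta=0.4000
After 2 (thin lens f=-35): x=12.4000 theta=132/175 (≈0.7543)
Rounded to 4 decimal places: x = 12.4000, theta = 0.7543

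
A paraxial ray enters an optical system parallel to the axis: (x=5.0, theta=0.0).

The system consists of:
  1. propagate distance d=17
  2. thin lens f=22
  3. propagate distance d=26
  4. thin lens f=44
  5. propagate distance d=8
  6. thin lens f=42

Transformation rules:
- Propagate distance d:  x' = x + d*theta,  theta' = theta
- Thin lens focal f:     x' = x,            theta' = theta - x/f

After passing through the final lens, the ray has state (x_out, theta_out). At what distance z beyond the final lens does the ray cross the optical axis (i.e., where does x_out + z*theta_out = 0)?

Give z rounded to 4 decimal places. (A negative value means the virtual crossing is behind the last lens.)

Initial: x=5.0000 theta=0.0000
After 1 (propagate distance d=17): x=5.0000 theta=0.0000
After 2 (thin lens f=22): x=5.0000 theta=-5/22 (≈-0.2273)
After 3 (propagate distance d=26): x=-10/11 (≈-0.9091) theta=-5/22 (≈-0.2273)
After 4 (thin lens f=44): x=-10/11 (≈-0.9091) theta=-25/121 (≈-0.2066)
After 5 (propagate distance d=8): x=-310/121 (≈-2.5620) theta=-25/121 (≈-0.2066)
After 6 (thin lens f=42): x=-310/121 (≈-2.5620) theta=-370/2541 (≈-0.1456)
z_focus = -x_out/theta_out = -(-310/121)/(-370/2541) = -651/37 ≈ -17.5946
Rounded to 4 decimal places: z = -17.5946

Answer: -17.5946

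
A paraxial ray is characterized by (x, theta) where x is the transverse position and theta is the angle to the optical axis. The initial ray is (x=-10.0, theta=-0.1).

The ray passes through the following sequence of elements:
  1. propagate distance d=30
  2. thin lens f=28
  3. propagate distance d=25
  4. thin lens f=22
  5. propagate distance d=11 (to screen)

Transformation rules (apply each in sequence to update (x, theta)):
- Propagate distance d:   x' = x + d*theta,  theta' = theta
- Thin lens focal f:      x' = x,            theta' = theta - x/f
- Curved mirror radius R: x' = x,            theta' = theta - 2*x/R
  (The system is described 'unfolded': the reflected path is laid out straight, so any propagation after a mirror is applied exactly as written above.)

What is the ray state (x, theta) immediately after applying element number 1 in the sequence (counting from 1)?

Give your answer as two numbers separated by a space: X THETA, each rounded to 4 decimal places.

Initial: x=-10.0000 theta=-0.1000
After 1 (propagate distance d=30): x=-13.0000 theta=-0.1000
Rounded to 4 decimal places: x = -13.0000, theta = -0.1000

Answer: -13.0000 -0.1000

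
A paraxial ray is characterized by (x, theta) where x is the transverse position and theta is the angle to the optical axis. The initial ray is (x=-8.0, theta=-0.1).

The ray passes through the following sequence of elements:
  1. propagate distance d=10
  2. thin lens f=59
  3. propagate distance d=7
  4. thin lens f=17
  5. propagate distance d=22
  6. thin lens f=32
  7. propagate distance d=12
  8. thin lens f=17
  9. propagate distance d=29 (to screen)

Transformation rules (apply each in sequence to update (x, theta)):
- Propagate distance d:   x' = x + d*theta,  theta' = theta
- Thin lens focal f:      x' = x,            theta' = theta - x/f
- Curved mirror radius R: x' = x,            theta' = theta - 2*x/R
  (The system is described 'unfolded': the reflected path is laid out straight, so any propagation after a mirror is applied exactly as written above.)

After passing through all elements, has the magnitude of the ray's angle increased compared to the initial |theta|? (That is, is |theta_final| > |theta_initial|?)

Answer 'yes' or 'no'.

Answer: no

Derivation:
Initial: x=-8.0000 theta=-0.1000
After 1 (propagate distance d=10): x=-9.0000 theta=-0.1000
After 2 (thin lens f=59): x=-9.0000 theta=31/590 (≈0.0525)
After 3 (propagate distance d=7): x=-5093/590 (≈-8.6322) theta=31/590 (≈0.0525)
After 4 (thin lens f=17): x=-5093/590 (≈-8.6322) theta=562/1003 (≈0.5603)
After 5 (propagate distance d=22): x=37059/10030 (≈3.6948) theta=562/1003 (≈0.5603)
After 6 (thin lens f=32): x=37059/10030 (≈3.6948) theta=142781/320960 (≈0.4449)
After 7 (propagate distance d=12): x=2457/272 (≈9.0331) theta=142781/320960 (≈0.4449)
After 8 (thin lens f=17): x=2457/272 (≈9.0331) theta=-471983/5456320 (≈-0.0865)
After 9 (propagate distance d=29 (to screen)): x=35599913/5456320 (≈6.5245) theta=-471983/5456320 (≈-0.0865)
|theta_initial|=0.1000 |theta_final|=471983/5456320 (≈0.0865) -> not increased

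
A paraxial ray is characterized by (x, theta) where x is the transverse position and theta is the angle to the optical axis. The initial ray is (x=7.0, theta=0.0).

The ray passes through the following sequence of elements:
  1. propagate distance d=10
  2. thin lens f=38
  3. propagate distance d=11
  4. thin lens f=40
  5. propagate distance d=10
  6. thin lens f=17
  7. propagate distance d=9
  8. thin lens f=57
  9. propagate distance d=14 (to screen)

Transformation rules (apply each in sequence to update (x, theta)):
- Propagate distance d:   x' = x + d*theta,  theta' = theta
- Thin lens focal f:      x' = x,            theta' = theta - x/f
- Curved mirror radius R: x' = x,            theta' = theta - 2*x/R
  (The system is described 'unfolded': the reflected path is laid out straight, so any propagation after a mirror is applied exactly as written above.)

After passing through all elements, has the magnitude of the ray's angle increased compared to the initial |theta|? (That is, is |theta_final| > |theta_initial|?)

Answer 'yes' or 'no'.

Initial: x=7.0000 theta=0.0000
After 1 (propagate distance d=10): x=7.0000 theta=0.0000
After 2 (thin lens f=38): x=7.0000 theta=-7/38 (≈-0.1842)
After 3 (propagate distance d=11): x=189/38 (≈4.9737) theta=-7/38 (≈-0.1842)
After 4 (thin lens f=40): x=189/38 (≈4.9737) theta=-469/1520 (≈-0.3086)
After 5 (propagate distance d=10): x=287/152 (≈1.8882) theta=-469/1520 (≈-0.3086)
After 6 (thin lens f=17): x=287/152 (≈1.8882) theta=-10843/25840 (≈-0.4196)
After 7 (propagate distance d=9): x=-48797/25840 (≈-1.8884) theta=-10843/25840 (≈-0.4196)
After 8 (thin lens f=57): x=-48797/25840 (≈-1.8884) theta=-284627/736440 (≈-0.3865)
After 9 (propagate distance d=14 (to screen)): x=-2150197/294576 (≈-7.2993) theta=-284627/736440 (≈-0.3865)
|theta_initial|=0.0000 |theta_final|=284627/736440 (≈0.3865) -> increased

Answer: yes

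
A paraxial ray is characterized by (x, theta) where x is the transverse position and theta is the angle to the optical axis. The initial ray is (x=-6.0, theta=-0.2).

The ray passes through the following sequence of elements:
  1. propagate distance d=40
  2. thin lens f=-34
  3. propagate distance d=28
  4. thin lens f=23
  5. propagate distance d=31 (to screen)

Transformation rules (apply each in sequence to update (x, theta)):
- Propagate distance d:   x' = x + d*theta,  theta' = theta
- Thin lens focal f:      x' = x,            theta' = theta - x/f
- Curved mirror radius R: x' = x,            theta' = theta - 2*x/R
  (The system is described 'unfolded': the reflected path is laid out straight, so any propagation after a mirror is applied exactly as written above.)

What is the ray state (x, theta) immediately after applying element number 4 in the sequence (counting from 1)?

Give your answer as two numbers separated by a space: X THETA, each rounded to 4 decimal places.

Answer: -31.1294 0.7417

Derivation:
Initial: x=-6.0000 theta=-0.2000
After 1 (propagate distance d=40): x=-14.0000 theta=-0.2000
After 2 (thin lens f=-34): x=-14.0000 theta=-52/85 (≈-0.6118)
After 3 (propagate distance d=28): x=-2646/85 (≈-31.1294) theta=-52/85 (≈-0.6118)
After 4 (thin lens f=23): x=-2646/85 (≈-31.1294) theta=290/391 (≈0.7417)
Rounded to 4 decimal places: x = -31.1294, theta = 0.7417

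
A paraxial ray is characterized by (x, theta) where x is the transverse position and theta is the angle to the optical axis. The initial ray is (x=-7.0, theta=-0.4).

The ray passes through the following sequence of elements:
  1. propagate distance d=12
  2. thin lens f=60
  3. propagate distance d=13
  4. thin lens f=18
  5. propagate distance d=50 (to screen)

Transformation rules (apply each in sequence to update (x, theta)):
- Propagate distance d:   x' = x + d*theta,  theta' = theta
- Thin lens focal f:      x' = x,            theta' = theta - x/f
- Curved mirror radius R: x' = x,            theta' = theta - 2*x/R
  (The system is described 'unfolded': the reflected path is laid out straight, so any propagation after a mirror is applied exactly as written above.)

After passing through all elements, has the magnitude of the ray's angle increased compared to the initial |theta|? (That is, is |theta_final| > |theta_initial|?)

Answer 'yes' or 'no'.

Initial: x=-7.0000 theta=-0.4000
After 1 (propagate distance d=12): x=-11.8000 theta=-0.4000
After 2 (thin lens f=60): x=-11.8000 theta=-61/300 (≈-0.2033)
After 3 (propagate distance d=13): x=-4333/300 (≈-14.4433) theta=-61/300 (≈-0.2033)
After 4 (thin lens f=18): x=-4333/300 (≈-14.4433) theta=647/1080 (≈0.5991)
After 5 (propagate distance d=50 (to screen)): x=20939/1350 (≈15.5104) theta=647/1080 (≈0.5991)
|theta_initial|=0.4000 |theta_final|=647/1080 (≈0.5991) -> increased

Answer: yes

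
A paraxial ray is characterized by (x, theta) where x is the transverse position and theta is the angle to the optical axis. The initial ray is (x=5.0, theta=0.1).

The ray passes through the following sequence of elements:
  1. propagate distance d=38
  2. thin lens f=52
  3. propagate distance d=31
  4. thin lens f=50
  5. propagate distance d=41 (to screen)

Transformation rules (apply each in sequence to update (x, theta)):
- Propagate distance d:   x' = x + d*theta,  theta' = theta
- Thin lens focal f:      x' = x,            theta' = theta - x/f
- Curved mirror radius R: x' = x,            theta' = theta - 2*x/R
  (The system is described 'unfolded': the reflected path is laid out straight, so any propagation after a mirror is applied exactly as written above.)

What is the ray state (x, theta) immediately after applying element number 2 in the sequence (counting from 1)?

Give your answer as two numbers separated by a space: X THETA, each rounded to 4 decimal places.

Answer: 8.8000 -0.0692

Derivation:
Initial: x=5.0000 theta=0.1000
After 1 (propagate distance d=38): x=8.8000 theta=0.1000
After 2 (thin lens f=52): x=8.8000 theta=-9/130 (≈-0.0692)
Rounded to 4 decimal places: x = 8.8000, theta = -0.0692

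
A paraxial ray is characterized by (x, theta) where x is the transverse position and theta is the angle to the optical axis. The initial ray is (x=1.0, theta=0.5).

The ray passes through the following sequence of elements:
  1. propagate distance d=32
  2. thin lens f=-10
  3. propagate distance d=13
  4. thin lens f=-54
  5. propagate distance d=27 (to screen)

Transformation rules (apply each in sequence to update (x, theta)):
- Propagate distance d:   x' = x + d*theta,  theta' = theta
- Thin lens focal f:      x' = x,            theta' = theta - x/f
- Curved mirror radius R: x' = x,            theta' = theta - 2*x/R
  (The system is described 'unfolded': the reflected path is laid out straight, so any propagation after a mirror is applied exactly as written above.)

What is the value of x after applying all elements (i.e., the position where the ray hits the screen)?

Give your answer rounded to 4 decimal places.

Initial: x=1.0000 theta=0.5000
After 1 (propagate distance d=32): x=17.0000 theta=0.5000
After 2 (thin lens f=-10): x=17.0000 theta=2.2000
After 3 (propagate distance d=13): x=45.6000 theta=2.2000
After 4 (thin lens f=-54): x=45.6000 theta=137/45 (≈3.0444)
After 5 (propagate distance d=27 (to screen)): x=127.8000 theta=137/45 (≈3.0444)
Rounded to 4 decimal places: x = 127.8000

Answer: 127.8000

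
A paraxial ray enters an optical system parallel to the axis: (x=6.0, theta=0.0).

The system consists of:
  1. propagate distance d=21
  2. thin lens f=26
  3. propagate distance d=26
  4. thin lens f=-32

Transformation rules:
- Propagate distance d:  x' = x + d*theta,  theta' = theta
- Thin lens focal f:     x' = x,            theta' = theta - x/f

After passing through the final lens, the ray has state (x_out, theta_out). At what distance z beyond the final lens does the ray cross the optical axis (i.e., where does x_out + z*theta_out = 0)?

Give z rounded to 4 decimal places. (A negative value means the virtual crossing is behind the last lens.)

Initial: x=6.0000 theta=0.0000
After 1 (propagate distance d=21): x=6.0000 theta=0.0000
After 2 (thin lens f=26): x=6.0000 theta=-3/13 (≈-0.2308)
After 3 (propagate distance d=26): x=0.0000 theta=-3/13 (≈-0.2308)
After 4 (thin lens f=-32): x=0.0000 theta=-3/13 (≈-0.2308)
z_focus = -x_out/theta_out = -(0.0000)/(-3/13) = 0.0000
Rounded to 4 decimal places: z = 0.0000

Answer: 0.0000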